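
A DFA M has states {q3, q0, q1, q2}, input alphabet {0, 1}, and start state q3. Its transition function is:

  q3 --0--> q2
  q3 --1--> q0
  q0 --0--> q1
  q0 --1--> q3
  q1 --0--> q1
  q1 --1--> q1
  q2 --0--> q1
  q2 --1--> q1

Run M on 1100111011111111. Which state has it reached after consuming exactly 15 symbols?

q1

Trace: q3 -1-> q0 -1-> q3 -0-> q2 -0-> q1 -1-> q1 -1-> q1 -1-> q1 -0-> q1 -1-> q1 -1-> q1 -1-> q1 -1-> q1 -1-> q1 -1-> q1 -1-> q1
After 15 symbols: q1.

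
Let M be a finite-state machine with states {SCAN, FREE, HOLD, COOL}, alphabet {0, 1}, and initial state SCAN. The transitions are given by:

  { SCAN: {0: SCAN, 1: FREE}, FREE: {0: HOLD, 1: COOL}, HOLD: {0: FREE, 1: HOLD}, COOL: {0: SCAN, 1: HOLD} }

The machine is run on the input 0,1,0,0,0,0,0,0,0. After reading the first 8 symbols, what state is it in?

FREE

SCAN → SCAN → FREE → HOLD → FREE → HOLD → FREE → HOLD → FREE
After 8 symbols: FREE.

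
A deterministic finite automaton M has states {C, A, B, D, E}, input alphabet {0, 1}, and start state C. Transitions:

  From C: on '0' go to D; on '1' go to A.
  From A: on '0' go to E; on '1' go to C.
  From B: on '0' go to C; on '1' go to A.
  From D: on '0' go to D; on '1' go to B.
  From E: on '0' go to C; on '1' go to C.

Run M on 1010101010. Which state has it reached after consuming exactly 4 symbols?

start at C
read '1': C → A
read '0': A → E
read '1': E → C
read '0': C → D
After 4 symbols: D.

D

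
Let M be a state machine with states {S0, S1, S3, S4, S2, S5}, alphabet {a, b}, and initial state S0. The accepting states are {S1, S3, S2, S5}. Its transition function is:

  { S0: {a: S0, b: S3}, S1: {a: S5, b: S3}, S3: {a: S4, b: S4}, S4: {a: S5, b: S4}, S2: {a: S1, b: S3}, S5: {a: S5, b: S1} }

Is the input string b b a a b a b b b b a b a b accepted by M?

Yes

S0 → S3 → S4 → S5 → S5 → S1 → S5 → S1 → S3 → S4 → S4 → S5 → S1 → S5 → S1
End state S1 is accepting.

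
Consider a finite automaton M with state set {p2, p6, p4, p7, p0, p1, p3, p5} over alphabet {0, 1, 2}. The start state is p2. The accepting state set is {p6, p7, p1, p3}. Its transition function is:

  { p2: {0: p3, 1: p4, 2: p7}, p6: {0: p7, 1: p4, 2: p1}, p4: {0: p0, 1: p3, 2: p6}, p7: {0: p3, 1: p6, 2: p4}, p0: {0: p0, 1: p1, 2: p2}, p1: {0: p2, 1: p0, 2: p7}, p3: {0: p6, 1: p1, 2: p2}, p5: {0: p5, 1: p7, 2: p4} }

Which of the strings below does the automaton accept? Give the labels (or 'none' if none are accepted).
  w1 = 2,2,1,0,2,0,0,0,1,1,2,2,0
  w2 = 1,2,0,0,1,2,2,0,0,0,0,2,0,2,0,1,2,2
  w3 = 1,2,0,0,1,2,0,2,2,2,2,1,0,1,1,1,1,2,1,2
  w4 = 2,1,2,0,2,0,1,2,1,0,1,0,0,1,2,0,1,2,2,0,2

w1, w3

w1: Trace: p2 -2-> p7 -2-> p4 -1-> p3 -0-> p6 -2-> p1 -0-> p2 -0-> p3 -0-> p6 -1-> p4 -1-> p3 -2-> p2 -2-> p7 -0-> p3  → end p3, accepted
w2: Trace: p2 -1-> p4 -2-> p6 -0-> p7 -0-> p3 -1-> p1 -2-> p7 -2-> p4 -0-> p0 -0-> p0 -0-> p0 -0-> p0 -2-> p2 -0-> p3 -2-> p2 -0-> p3 -1-> p1 -2-> p7 -2-> p4  → end p4, rejected
w3: Trace: p2 -1-> p4 -2-> p6 -0-> p7 -0-> p3 -1-> p1 -2-> p7 -0-> p3 -2-> p2 -2-> p7 -2-> p4 -2-> p6 -1-> p4 -0-> p0 -1-> p1 -1-> p0 -1-> p1 -1-> p0 -2-> p2 -1-> p4 -2-> p6  → end p6, accepted
w4: Trace: p2 -2-> p7 -1-> p6 -2-> p1 -0-> p2 -2-> p7 -0-> p3 -1-> p1 -2-> p7 -1-> p6 -0-> p7 -1-> p6 -0-> p7 -0-> p3 -1-> p1 -2-> p7 -0-> p3 -1-> p1 -2-> p7 -2-> p4 -0-> p0 -2-> p2  → end p2, rejected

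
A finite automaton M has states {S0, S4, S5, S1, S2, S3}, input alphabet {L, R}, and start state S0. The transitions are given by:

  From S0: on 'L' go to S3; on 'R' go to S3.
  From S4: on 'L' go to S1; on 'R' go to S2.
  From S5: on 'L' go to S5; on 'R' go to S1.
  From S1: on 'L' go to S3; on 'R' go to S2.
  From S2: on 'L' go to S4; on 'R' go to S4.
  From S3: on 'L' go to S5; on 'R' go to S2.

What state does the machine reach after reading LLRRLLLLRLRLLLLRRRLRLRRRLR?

S2

Trace: S0 -L-> S3 -L-> S5 -R-> S1 -R-> S2 -L-> S4 -L-> S1 -L-> S3 -L-> S5 -R-> S1 -L-> S3 -R-> S2 -L-> S4 -L-> S1 -L-> S3 -L-> S5 -R-> S1 -R-> S2 -R-> S4 -L-> S1 -R-> S2 -L-> S4 -R-> S2 -R-> S4 -R-> S2 -L-> S4 -R-> S2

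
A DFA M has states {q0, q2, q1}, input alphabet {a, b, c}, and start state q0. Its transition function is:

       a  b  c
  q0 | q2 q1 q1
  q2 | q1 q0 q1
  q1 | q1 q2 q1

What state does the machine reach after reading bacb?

q2

q0 → q1 → q1 → q1 → q2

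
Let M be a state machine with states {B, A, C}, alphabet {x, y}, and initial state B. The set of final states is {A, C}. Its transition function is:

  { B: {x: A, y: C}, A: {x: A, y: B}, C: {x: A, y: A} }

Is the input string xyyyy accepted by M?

No

B → A → B → C → A → B
End state B is not accepting.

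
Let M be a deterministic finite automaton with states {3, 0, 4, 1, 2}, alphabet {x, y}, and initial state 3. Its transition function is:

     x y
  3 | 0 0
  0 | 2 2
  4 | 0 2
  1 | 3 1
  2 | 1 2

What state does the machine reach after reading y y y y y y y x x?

3 → 0 → 2 → 2 → 2 → 2 → 2 → 2 → 1 → 3

3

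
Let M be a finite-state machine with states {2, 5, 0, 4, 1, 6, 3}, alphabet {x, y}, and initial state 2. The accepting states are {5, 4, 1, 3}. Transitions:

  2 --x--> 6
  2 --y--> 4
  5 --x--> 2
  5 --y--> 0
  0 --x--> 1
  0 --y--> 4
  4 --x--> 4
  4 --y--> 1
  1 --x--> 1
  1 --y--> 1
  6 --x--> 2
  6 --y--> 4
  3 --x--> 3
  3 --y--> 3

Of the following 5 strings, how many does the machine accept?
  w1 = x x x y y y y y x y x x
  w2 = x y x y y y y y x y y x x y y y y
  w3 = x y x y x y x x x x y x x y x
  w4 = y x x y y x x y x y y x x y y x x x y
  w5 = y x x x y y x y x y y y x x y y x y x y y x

5

w1: Trace: 2 -x-> 6 -x-> 2 -x-> 6 -y-> 4 -y-> 1 -y-> 1 -y-> 1 -y-> 1 -x-> 1 -y-> 1 -x-> 1 -x-> 1  → end 1, accepted
w2: Trace: 2 -x-> 6 -y-> 4 -x-> 4 -y-> 1 -y-> 1 -y-> 1 -y-> 1 -y-> 1 -x-> 1 -y-> 1 -y-> 1 -x-> 1 -x-> 1 -y-> 1 -y-> 1 -y-> 1 -y-> 1  → end 1, accepted
w3: Trace: 2 -x-> 6 -y-> 4 -x-> 4 -y-> 1 -x-> 1 -y-> 1 -x-> 1 -x-> 1 -x-> 1 -x-> 1 -y-> 1 -x-> 1 -x-> 1 -y-> 1 -x-> 1  → end 1, accepted
w4: Trace: 2 -y-> 4 -x-> 4 -x-> 4 -y-> 1 -y-> 1 -x-> 1 -x-> 1 -y-> 1 -x-> 1 -y-> 1 -y-> 1 -x-> 1 -x-> 1 -y-> 1 -y-> 1 -x-> 1 -x-> 1 -x-> 1 -y-> 1  → end 1, accepted
w5: Trace: 2 -y-> 4 -x-> 4 -x-> 4 -x-> 4 -y-> 1 -y-> 1 -x-> 1 -y-> 1 -x-> 1 -y-> 1 -y-> 1 -y-> 1 -x-> 1 -x-> 1 -y-> 1 -y-> 1 -x-> 1 -y-> 1 -x-> 1 -y-> 1 -y-> 1 -x-> 1  → end 1, accepted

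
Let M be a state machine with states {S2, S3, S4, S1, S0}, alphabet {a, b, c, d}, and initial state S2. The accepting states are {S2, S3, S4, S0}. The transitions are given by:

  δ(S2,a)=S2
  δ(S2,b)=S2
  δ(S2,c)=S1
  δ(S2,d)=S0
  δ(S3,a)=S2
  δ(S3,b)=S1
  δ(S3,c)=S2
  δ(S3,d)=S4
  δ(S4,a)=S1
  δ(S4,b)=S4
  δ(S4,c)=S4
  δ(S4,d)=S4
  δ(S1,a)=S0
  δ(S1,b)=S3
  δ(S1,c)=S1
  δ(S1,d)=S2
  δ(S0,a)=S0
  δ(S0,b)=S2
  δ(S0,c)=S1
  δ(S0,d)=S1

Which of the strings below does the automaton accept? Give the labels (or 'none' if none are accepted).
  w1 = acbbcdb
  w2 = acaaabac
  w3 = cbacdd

w1, w3

w1: Trace: S2 -a-> S2 -c-> S1 -b-> S3 -b-> S1 -c-> S1 -d-> S2 -b-> S2  → end S2, accepted
w2: Trace: S2 -a-> S2 -c-> S1 -a-> S0 -a-> S0 -a-> S0 -b-> S2 -a-> S2 -c-> S1  → end S1, rejected
w3: Trace: S2 -c-> S1 -b-> S3 -a-> S2 -c-> S1 -d-> S2 -d-> S0  → end S0, accepted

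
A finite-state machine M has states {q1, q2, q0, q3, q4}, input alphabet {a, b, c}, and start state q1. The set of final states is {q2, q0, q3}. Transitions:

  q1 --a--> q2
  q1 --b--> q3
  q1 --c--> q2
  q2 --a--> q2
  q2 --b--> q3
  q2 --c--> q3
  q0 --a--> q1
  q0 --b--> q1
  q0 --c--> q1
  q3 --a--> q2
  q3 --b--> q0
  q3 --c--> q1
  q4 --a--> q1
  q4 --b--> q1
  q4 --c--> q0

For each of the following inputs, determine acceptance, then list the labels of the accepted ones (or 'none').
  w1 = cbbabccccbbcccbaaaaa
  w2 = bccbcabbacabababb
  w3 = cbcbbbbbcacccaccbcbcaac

w1, w2, w3

w1: Trace: q1 -c-> q2 -b-> q3 -b-> q0 -a-> q1 -b-> q3 -c-> q1 -c-> q2 -c-> q3 -c-> q1 -b-> q3 -b-> q0 -c-> q1 -c-> q2 -c-> q3 -b-> q0 -a-> q1 -a-> q2 -a-> q2 -a-> q2 -a-> q2  → end q2, accepted
w2: Trace: q1 -b-> q3 -c-> q1 -c-> q2 -b-> q3 -c-> q1 -a-> q2 -b-> q3 -b-> q0 -a-> q1 -c-> q2 -a-> q2 -b-> q3 -a-> q2 -b-> q3 -a-> q2 -b-> q3 -b-> q0  → end q0, accepted
w3: Trace: q1 -c-> q2 -b-> q3 -c-> q1 -b-> q3 -b-> q0 -b-> q1 -b-> q3 -b-> q0 -c-> q1 -a-> q2 -c-> q3 -c-> q1 -c-> q2 -a-> q2 -c-> q3 -c-> q1 -b-> q3 -c-> q1 -b-> q3 -c-> q1 -a-> q2 -a-> q2 -c-> q3  → end q3, accepted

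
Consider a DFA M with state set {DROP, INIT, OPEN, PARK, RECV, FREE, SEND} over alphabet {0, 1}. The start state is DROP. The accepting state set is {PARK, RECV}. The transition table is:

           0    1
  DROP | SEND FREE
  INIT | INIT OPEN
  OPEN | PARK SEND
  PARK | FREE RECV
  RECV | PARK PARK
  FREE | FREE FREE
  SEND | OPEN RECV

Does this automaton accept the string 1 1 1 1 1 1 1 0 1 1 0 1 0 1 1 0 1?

Trace: DROP -1-> FREE -1-> FREE -1-> FREE -1-> FREE -1-> FREE -1-> FREE -1-> FREE -0-> FREE -1-> FREE -1-> FREE -0-> FREE -1-> FREE -0-> FREE -1-> FREE -1-> FREE -0-> FREE -1-> FREE
End state FREE is not accepting.

No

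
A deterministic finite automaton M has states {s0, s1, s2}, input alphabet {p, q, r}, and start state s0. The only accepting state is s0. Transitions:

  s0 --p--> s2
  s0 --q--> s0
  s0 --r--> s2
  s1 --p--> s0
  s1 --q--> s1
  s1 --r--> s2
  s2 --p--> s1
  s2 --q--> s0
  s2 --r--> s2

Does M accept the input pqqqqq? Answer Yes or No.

Yes

start at s0
read 'p': s0 → s2
read 'q': s2 → s0
read 'q': s0 → s0
read 'q': s0 → s0
read 'q': s0 → s0
read 'q': s0 → s0
End state s0 is accepting.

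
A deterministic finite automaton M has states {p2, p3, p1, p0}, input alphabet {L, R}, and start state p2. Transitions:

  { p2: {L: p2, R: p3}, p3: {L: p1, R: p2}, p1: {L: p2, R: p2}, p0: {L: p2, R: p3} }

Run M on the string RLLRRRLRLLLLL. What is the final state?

Trace: p2 -R-> p3 -L-> p1 -L-> p2 -R-> p3 -R-> p2 -R-> p3 -L-> p1 -R-> p2 -L-> p2 -L-> p2 -L-> p2 -L-> p2 -L-> p2

p2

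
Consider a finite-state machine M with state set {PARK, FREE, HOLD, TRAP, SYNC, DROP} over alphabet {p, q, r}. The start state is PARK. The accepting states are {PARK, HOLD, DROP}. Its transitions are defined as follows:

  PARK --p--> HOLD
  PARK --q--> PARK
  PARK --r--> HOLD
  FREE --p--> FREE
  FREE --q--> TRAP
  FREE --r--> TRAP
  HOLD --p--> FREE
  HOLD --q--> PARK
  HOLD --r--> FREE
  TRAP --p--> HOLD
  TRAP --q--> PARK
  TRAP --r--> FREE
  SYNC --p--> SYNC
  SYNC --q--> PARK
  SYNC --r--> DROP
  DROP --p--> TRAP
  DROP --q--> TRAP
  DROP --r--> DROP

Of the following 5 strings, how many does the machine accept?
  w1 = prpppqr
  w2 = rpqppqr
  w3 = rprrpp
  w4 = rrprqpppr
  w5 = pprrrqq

1

w1: Trace: PARK -p-> HOLD -r-> FREE -p-> FREE -p-> FREE -p-> FREE -q-> TRAP -r-> FREE  → end FREE, rejected
w2: Trace: PARK -r-> HOLD -p-> FREE -q-> TRAP -p-> HOLD -p-> FREE -q-> TRAP -r-> FREE  → end FREE, rejected
w3: Trace: PARK -r-> HOLD -p-> FREE -r-> TRAP -r-> FREE -p-> FREE -p-> FREE  → end FREE, rejected
w4: Trace: PARK -r-> HOLD -r-> FREE -p-> FREE -r-> TRAP -q-> PARK -p-> HOLD -p-> FREE -p-> FREE -r-> TRAP  → end TRAP, rejected
w5: Trace: PARK -p-> HOLD -p-> FREE -r-> TRAP -r-> FREE -r-> TRAP -q-> PARK -q-> PARK  → end PARK, accepted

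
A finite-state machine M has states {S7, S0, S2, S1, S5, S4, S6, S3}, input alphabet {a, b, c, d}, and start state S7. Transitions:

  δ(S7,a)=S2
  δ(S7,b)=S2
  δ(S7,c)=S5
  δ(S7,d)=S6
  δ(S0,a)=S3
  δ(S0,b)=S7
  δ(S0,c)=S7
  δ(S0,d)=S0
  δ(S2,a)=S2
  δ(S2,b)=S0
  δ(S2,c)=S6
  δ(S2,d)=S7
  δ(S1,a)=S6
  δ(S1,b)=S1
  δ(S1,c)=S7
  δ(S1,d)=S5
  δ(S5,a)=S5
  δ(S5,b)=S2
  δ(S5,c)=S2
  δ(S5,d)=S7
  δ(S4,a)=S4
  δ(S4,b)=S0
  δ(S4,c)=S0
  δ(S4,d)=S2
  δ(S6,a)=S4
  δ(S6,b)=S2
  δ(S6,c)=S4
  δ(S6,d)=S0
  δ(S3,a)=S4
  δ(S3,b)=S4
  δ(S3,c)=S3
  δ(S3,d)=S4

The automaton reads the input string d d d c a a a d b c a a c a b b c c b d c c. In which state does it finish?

S2

Trace: S7 -d-> S6 -d-> S0 -d-> S0 -c-> S7 -a-> S2 -a-> S2 -a-> S2 -d-> S7 -b-> S2 -c-> S6 -a-> S4 -a-> S4 -c-> S0 -a-> S3 -b-> S4 -b-> S0 -c-> S7 -c-> S5 -b-> S2 -d-> S7 -c-> S5 -c-> S2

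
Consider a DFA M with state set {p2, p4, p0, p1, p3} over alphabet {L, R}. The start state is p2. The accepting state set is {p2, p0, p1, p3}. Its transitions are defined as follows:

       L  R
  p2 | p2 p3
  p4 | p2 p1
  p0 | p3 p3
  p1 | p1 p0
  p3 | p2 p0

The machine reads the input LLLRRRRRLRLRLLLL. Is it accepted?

Yes

p2 → p2 → p2 → p2 → p3 → p0 → p3 → p0 → p3 → p2 → p3 → p2 → p3 → p2 → p2 → p2 → p2
End state p2 is accepting.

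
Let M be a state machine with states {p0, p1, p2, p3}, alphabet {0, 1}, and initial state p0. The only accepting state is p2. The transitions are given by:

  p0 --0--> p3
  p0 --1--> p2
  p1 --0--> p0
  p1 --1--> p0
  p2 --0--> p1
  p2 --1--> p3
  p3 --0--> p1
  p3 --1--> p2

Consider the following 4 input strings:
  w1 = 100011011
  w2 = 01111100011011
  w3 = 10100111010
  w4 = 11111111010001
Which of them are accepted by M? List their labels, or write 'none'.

w1, w2, w4

w1: p0 → p2 → p1 → p0 → p3 → p2 → p3 → p1 → p0 → p2  → end p2, accepted
w2: p0 → p3 → p2 → p3 → p2 → p3 → p2 → p1 → p0 → p3 → p2 → p3 → p1 → p0 → p2  → end p2, accepted
w3: p0 → p2 → p1 → p0 → p3 → p1 → p0 → p2 → p3 → p1 → p0 → p3  → end p3, rejected
w4: p0 → p2 → p3 → p2 → p3 → p2 → p3 → p2 → p3 → p1 → p0 → p3 → p1 → p0 → p2  → end p2, accepted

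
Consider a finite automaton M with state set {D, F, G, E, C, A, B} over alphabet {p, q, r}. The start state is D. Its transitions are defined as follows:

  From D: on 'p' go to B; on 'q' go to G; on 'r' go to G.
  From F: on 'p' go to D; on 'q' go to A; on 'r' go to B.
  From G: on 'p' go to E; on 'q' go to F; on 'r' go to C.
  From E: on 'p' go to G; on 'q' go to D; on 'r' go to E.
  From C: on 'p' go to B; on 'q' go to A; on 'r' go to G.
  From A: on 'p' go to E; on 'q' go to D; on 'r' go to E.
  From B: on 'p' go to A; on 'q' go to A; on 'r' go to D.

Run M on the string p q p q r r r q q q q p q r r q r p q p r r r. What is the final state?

start at D
read 'p': D → B
read 'q': B → A
read 'p': A → E
read 'q': E → D
read 'r': D → G
read 'r': G → C
read 'r': C → G
read 'q': G → F
read 'q': F → A
read 'q': A → D
read 'q': D → G
read 'p': G → E
read 'q': E → D
read 'r': D → G
read 'r': G → C
read 'q': C → A
read 'r': A → E
read 'p': E → G
read 'q': G → F
read 'p': F → D
read 'r': D → G
read 'r': G → C
read 'r': C → G

G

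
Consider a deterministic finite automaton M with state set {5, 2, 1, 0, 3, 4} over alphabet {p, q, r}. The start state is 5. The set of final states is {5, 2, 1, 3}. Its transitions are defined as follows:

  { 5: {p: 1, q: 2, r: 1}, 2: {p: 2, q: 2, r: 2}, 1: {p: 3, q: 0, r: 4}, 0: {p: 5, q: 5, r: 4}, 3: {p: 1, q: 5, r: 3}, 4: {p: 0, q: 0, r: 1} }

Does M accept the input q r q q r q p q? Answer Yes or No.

Yes

5 → 2 → 2 → 2 → 2 → 2 → 2 → 2 → 2
End state 2 is accepting.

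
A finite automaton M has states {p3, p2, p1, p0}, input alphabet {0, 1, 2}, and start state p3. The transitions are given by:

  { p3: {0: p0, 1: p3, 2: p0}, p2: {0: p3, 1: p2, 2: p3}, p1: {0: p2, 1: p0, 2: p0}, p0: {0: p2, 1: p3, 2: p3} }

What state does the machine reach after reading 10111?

p3

p3 → p3 → p0 → p3 → p3 → p3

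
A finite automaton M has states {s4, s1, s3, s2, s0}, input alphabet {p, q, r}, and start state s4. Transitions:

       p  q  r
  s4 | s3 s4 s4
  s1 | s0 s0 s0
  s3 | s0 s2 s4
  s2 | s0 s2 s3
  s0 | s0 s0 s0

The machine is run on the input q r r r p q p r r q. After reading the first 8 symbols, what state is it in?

start at s4
read 'q': s4 → s4
read 'r': s4 → s4
read 'r': s4 → s4
read 'r': s4 → s4
read 'p': s4 → s3
read 'q': s3 → s2
read 'p': s2 → s0
read 'r': s0 → s0
After 8 symbols: s0.

s0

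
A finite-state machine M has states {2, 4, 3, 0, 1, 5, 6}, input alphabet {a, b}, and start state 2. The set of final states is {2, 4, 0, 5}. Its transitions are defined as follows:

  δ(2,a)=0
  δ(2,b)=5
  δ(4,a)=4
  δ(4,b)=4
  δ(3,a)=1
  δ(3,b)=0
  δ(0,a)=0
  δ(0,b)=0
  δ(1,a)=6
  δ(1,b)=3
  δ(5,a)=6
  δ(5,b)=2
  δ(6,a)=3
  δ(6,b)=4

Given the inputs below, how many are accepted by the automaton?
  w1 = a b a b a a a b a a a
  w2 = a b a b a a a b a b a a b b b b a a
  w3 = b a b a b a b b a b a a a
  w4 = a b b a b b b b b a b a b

w1: 2 → 0 → 0 → 0 → 0 → 0 → 0 → 0 → 0 → 0 → 0 → 0  → end 0, accepted
w2: 2 → 0 → 0 → 0 → 0 → 0 → 0 → 0 → 0 → 0 → 0 → 0 → 0 → 0 → 0 → 0 → 0 → 0 → 0  → end 0, accepted
w3: 2 → 5 → 6 → 4 → 4 → 4 → 4 → 4 → 4 → 4 → 4 → 4 → 4 → 4  → end 4, accepted
w4: 2 → 0 → 0 → 0 → 0 → 0 → 0 → 0 → 0 → 0 → 0 → 0 → 0 → 0  → end 0, accepted

4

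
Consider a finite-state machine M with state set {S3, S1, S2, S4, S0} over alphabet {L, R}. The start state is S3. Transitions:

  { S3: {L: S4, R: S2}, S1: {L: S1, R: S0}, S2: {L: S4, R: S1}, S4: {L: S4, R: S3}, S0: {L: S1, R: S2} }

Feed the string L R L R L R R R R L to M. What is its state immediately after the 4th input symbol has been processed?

Trace: S3 -L-> S4 -R-> S3 -L-> S4 -R-> S3
After 4 symbols: S3.

S3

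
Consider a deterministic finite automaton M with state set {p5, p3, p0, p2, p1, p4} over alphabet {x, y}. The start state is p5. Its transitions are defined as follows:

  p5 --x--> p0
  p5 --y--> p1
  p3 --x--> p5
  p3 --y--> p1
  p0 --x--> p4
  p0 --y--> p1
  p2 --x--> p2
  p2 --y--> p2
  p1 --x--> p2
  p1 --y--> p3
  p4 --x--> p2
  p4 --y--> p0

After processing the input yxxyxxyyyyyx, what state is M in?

p2

start at p5
read 'y': p5 → p1
read 'x': p1 → p2
read 'x': p2 → p2
read 'y': p2 → p2
read 'x': p2 → p2
read 'x': p2 → p2
read 'y': p2 → p2
read 'y': p2 → p2
read 'y': p2 → p2
read 'y': p2 → p2
read 'y': p2 → p2
read 'x': p2 → p2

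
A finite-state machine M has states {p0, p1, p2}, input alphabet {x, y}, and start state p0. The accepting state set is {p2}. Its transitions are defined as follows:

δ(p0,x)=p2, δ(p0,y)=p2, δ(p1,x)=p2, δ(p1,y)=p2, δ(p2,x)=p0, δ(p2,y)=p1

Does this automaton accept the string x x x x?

start at p0
read 'x': p0 → p2
read 'x': p2 → p0
read 'x': p0 → p2
read 'x': p2 → p0
End state p0 is not accepting.

No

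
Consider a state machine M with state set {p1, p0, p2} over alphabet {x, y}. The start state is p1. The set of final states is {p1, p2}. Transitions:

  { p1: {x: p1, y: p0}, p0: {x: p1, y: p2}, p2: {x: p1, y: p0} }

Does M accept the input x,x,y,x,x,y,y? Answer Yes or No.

p1 → p1 → p1 → p0 → p1 → p1 → p0 → p2
End state p2 is accepting.

Yes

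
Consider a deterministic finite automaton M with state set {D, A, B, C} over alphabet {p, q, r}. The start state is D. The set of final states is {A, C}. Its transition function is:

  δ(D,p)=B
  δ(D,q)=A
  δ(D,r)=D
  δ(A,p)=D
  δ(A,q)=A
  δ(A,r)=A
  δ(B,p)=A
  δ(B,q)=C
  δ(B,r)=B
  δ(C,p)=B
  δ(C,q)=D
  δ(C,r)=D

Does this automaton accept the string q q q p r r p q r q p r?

start at D
read 'q': D → A
read 'q': A → A
read 'q': A → A
read 'p': A → D
read 'r': D → D
read 'r': D → D
read 'p': D → B
read 'q': B → C
read 'r': C → D
read 'q': D → A
read 'p': A → D
read 'r': D → D
End state D is not accepting.

No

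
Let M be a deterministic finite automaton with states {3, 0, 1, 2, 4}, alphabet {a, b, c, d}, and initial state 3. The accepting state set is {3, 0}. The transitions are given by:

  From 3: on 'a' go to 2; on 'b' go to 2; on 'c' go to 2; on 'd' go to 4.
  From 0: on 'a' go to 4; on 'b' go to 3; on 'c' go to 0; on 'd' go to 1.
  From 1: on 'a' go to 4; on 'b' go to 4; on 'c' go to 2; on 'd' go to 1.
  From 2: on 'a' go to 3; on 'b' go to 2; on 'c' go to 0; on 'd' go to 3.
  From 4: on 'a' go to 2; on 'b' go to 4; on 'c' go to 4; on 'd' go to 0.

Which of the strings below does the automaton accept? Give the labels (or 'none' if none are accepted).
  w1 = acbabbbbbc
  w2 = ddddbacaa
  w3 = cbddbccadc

w1

w1: 3 → 2 → 0 → 3 → 2 → 2 → 2 → 2 → 2 → 2 → 0  → end 0, accepted
w2: 3 → 4 → 0 → 1 → 1 → 4 → 2 → 0 → 4 → 2  → end 2, rejected
w3: 3 → 2 → 2 → 3 → 4 → 4 → 4 → 4 → 2 → 3 → 2  → end 2, rejected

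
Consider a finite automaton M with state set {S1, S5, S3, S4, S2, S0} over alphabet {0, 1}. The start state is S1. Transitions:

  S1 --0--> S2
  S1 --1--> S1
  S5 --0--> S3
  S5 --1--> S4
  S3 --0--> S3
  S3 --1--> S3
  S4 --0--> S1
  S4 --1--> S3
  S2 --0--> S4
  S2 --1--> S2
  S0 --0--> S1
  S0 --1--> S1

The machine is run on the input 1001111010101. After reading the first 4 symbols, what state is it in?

S1 → S1 → S2 → S4 → S3
After 4 symbols: S3.

S3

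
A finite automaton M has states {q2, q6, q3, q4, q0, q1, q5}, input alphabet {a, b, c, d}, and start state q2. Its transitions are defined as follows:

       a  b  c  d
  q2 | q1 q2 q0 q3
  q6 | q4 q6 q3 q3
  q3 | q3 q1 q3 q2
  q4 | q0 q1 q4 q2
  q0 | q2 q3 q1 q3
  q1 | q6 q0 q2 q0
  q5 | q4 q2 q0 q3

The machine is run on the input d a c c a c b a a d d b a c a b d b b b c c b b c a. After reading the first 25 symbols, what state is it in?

start at q2
read 'd': q2 → q3
read 'a': q3 → q3
read 'c': q3 → q3
read 'c': q3 → q3
read 'a': q3 → q3
read 'c': q3 → q3
read 'b': q3 → q1
read 'a': q1 → q6
read 'a': q6 → q4
read 'd': q4 → q2
read 'd': q2 → q3
read 'b': q3 → q1
read 'a': q1 → q6
read 'c': q6 → q3
read 'a': q3 → q3
read 'b': q3 → q1
read 'd': q1 → q0
read 'b': q0 → q3
read 'b': q3 → q1
read 'b': q1 → q0
read 'c': q0 → q1
read 'c': q1 → q2
read 'b': q2 → q2
read 'b': q2 → q2
read 'c': q2 → q0
After 25 symbols: q0.

q0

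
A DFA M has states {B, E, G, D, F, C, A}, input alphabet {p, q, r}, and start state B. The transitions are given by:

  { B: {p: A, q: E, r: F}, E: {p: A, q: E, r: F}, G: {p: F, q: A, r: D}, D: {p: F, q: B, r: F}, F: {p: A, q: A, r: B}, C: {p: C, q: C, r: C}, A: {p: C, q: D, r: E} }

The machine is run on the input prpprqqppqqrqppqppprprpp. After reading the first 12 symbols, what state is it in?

C

start at B
read 'p': B → A
read 'r': A → E
read 'p': E → A
read 'p': A → C
read 'r': C → C
read 'q': C → C
read 'q': C → C
read 'p': C → C
read 'p': C → C
read 'q': C → C
read 'q': C → C
read 'r': C → C
After 12 symbols: C.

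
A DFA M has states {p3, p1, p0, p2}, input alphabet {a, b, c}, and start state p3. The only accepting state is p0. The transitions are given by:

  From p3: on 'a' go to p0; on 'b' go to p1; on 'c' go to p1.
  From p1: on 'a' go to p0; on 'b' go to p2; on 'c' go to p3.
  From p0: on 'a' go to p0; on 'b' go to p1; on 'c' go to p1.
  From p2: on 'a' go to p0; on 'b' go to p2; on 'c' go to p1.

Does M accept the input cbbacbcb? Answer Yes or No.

p3 → p1 → p2 → p2 → p0 → p1 → p2 → p1 → p2
End state p2 is not accepting.

No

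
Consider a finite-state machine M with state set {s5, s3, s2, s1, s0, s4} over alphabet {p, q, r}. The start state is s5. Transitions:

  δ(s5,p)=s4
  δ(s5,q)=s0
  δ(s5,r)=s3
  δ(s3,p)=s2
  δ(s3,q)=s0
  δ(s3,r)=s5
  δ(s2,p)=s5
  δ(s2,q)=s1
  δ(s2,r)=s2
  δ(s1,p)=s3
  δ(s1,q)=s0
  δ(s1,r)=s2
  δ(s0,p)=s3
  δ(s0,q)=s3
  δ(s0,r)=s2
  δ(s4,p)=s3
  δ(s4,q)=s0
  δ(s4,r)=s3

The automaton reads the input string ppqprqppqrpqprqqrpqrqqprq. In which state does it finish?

s5 → s4 → s3 → s0 → s3 → s5 → s0 → s3 → s2 → s1 → s2 → s5 → s0 → s3 → s5 → s0 → s3 → s5 → s4 → s0 → s2 → s1 → s0 → s3 → s5 → s0

s0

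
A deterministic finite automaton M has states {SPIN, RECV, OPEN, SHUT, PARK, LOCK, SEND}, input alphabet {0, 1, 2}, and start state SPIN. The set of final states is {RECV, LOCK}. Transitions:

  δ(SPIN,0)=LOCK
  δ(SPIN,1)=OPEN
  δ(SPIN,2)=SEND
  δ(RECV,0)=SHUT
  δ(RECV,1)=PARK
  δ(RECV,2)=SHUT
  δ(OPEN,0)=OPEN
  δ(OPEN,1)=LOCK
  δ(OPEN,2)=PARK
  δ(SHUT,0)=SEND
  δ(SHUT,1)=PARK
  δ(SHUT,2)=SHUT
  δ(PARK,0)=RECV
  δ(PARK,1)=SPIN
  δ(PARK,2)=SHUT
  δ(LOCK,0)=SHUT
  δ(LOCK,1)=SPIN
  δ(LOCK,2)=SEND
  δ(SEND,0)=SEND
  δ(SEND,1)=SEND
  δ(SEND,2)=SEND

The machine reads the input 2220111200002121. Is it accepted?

No

start at SPIN
read '2': SPIN → SEND
read '2': SEND → SEND
read '2': SEND → SEND
read '0': SEND → SEND
read '1': SEND → SEND
read '1': SEND → SEND
read '1': SEND → SEND
read '2': SEND → SEND
read '0': SEND → SEND
read '0': SEND → SEND
read '0': SEND → SEND
read '0': SEND → SEND
read '2': SEND → SEND
read '1': SEND → SEND
read '2': SEND → SEND
read '1': SEND → SEND
End state SEND is not accepting.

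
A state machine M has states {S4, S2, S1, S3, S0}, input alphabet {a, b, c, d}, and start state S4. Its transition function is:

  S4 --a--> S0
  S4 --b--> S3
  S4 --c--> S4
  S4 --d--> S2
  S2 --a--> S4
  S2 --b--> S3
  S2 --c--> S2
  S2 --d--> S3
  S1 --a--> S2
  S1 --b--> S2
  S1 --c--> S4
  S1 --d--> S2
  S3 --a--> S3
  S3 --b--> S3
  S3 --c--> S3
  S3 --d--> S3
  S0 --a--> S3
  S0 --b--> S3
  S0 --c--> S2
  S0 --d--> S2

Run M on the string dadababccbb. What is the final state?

S3

start at S4
read 'd': S4 → S2
read 'a': S2 → S4
read 'd': S4 → S2
read 'a': S2 → S4
read 'b': S4 → S3
read 'a': S3 → S3
read 'b': S3 → S3
read 'c': S3 → S3
read 'c': S3 → S3
read 'b': S3 → S3
read 'b': S3 → S3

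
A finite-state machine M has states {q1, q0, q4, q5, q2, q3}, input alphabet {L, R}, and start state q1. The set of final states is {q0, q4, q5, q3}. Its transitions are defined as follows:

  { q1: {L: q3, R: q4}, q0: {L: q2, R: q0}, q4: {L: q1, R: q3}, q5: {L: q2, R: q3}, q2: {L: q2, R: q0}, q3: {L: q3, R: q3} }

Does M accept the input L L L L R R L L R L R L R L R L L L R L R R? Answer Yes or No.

q1 → q3 → q3 → q3 → q3 → q3 → q3 → q3 → q3 → q3 → q3 → q3 → q3 → q3 → q3 → q3 → q3 → q3 → q3 → q3 → q3 → q3 → q3
End state q3 is accepting.

Yes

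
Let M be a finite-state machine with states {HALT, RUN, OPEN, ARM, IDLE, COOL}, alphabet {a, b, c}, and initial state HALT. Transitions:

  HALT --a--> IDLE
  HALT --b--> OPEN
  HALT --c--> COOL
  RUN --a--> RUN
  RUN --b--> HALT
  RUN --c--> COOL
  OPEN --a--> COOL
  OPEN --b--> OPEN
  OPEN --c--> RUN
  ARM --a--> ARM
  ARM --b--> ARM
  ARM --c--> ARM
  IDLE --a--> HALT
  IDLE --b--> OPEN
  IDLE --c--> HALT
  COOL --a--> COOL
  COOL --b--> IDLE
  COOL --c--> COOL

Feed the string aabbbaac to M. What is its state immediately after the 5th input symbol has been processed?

start at HALT
read 'a': HALT → IDLE
read 'a': IDLE → HALT
read 'b': HALT → OPEN
read 'b': OPEN → OPEN
read 'b': OPEN → OPEN
After 5 symbols: OPEN.

OPEN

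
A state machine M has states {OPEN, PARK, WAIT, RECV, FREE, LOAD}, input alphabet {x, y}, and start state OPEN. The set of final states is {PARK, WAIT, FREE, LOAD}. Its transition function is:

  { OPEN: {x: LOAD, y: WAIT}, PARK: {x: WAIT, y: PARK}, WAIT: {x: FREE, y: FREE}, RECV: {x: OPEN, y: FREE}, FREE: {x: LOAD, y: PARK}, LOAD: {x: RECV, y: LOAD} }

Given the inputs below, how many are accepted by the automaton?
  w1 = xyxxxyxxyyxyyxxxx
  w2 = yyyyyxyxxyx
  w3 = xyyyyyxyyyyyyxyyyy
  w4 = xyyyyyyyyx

2

w1:
  start at OPEN
  read 'x': OPEN → LOAD
  read 'y': LOAD → LOAD
  read 'x': LOAD → RECV
  read 'x': RECV → OPEN
  read 'x': OPEN → LOAD
  read 'y': LOAD → LOAD
  read 'x': LOAD → RECV
  read 'x': RECV → OPEN
  read 'y': OPEN → WAIT
  read 'y': WAIT → FREE
  read 'x': FREE → LOAD
  read 'y': LOAD → LOAD
  read 'y': LOAD → LOAD
  read 'x': LOAD → RECV
  read 'x': RECV → OPEN
  read 'x': OPEN → LOAD
  read 'x': LOAD → RECV
  end RECV, rejected
w2:
  start at OPEN
  read 'y': OPEN → WAIT
  read 'y': WAIT → FREE
  read 'y': FREE → PARK
  read 'y': PARK → PARK
  read 'y': PARK → PARK
  read 'x': PARK → WAIT
  read 'y': WAIT → FREE
  read 'x': FREE → LOAD
  read 'x': LOAD → RECV
  read 'y': RECV → FREE
  read 'x': FREE → LOAD
  end LOAD, accepted
w3:
  start at OPEN
  read 'x': OPEN → LOAD
  read 'y': LOAD → LOAD
  read 'y': LOAD → LOAD
  read 'y': LOAD → LOAD
  read 'y': LOAD → LOAD
  read 'y': LOAD → LOAD
  read 'x': LOAD → RECV
  read 'y': RECV → FREE
  read 'y': FREE → PARK
  read 'y': PARK → PARK
  read 'y': PARK → PARK
  read 'y': PARK → PARK
  read 'y': PARK → PARK
  read 'x': PARK → WAIT
  read 'y': WAIT → FREE
  read 'y': FREE → PARK
  read 'y': PARK → PARK
  read 'y': PARK → PARK
  end PARK, accepted
w4:
  start at OPEN
  read 'x': OPEN → LOAD
  read 'y': LOAD → LOAD
  read 'y': LOAD → LOAD
  read 'y': LOAD → LOAD
  read 'y': LOAD → LOAD
  read 'y': LOAD → LOAD
  read 'y': LOAD → LOAD
  read 'y': LOAD → LOAD
  read 'y': LOAD → LOAD
  read 'x': LOAD → RECV
  end RECV, rejected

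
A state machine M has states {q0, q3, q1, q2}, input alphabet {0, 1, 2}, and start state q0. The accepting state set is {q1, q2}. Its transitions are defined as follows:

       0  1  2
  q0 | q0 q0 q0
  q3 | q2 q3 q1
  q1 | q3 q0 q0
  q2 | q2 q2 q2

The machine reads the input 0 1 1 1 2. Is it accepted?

q0 → q0 → q0 → q0 → q0 → q0
End state q0 is not accepting.

No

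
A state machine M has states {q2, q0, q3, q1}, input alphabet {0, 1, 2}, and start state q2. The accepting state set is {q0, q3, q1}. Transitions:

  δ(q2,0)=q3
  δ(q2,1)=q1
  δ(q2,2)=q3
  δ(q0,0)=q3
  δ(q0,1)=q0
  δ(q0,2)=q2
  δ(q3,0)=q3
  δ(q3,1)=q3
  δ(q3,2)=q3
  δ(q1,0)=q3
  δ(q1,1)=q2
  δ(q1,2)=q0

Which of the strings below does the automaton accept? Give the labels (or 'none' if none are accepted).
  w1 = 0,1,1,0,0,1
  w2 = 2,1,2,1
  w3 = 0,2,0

w1: Trace: q2 -0-> q3 -1-> q3 -1-> q3 -0-> q3 -0-> q3 -1-> q3  → end q3, accepted
w2: Trace: q2 -2-> q3 -1-> q3 -2-> q3 -1-> q3  → end q3, accepted
w3: Trace: q2 -0-> q3 -2-> q3 -0-> q3  → end q3, accepted

w1, w2, w3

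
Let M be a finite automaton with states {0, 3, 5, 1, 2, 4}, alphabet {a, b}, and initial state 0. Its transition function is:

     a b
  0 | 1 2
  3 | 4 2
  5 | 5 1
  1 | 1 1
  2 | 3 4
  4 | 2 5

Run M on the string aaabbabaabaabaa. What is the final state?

0 → 1 → 1 → 1 → 1 → 1 → 1 → 1 → 1 → 1 → 1 → 1 → 1 → 1 → 1 → 1

1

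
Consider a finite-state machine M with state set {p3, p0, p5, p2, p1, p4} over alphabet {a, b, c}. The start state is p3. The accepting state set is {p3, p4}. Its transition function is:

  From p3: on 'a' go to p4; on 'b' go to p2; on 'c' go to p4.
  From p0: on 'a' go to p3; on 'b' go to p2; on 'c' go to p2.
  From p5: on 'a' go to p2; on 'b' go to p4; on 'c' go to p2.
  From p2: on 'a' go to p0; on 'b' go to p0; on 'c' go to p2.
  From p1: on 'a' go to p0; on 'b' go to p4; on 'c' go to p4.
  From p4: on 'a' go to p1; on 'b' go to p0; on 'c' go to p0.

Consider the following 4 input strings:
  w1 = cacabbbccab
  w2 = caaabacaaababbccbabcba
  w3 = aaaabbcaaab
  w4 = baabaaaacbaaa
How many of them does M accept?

1

w1:
  start at p3
  read 'c': p3 → p4
  read 'a': p4 → p1
  read 'c': p1 → p4
  read 'a': p4 → p1
  read 'b': p1 → p4
  read 'b': p4 → p0
  read 'b': p0 → p2
  read 'c': p2 → p2
  read 'c': p2 → p2
  read 'a': p2 → p0
  read 'b': p0 → p2
  end p2, rejected
w2:
  start at p3
  read 'c': p3 → p4
  read 'a': p4 → p1
  read 'a': p1 → p0
  read 'a': p0 → p3
  read 'b': p3 → p2
  read 'a': p2 → p0
  read 'c': p0 → p2
  read 'a': p2 → p0
  read 'a': p0 → p3
  read 'a': p3 → p4
  read 'b': p4 → p0
  read 'a': p0 → p3
  read 'b': p3 → p2
  read 'b': p2 → p0
  read 'c': p0 → p2
  read 'c': p2 → p2
  read 'b': p2 → p0
  read 'a': p0 → p3
  read 'b': p3 → p2
  read 'c': p2 → p2
  read 'b': p2 → p0
  read 'a': p0 → p3
  end p3, accepted
w3:
  start at p3
  read 'a': p3 → p4
  read 'a': p4 → p1
  read 'a': p1 → p0
  read 'a': p0 → p3
  read 'b': p3 → p2
  read 'b': p2 → p0
  read 'c': p0 → p2
  read 'a': p2 → p0
  read 'a': p0 → p3
  read 'a': p3 → p4
  read 'b': p4 → p0
  end p0, rejected
w4:
  start at p3
  read 'b': p3 → p2
  read 'a': p2 → p0
  read 'a': p0 → p3
  read 'b': p3 → p2
  read 'a': p2 → p0
  read 'a': p0 → p3
  read 'a': p3 → p4
  read 'a': p4 → p1
  read 'c': p1 → p4
  read 'b': p4 → p0
  read 'a': p0 → p3
  read 'a': p3 → p4
  read 'a': p4 → p1
  end p1, rejected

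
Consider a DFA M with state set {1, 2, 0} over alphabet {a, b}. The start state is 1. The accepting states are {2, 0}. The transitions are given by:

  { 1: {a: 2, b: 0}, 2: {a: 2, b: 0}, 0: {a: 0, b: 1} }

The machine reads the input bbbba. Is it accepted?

Yes

1 → 0 → 1 → 0 → 1 → 2
End state 2 is accepting.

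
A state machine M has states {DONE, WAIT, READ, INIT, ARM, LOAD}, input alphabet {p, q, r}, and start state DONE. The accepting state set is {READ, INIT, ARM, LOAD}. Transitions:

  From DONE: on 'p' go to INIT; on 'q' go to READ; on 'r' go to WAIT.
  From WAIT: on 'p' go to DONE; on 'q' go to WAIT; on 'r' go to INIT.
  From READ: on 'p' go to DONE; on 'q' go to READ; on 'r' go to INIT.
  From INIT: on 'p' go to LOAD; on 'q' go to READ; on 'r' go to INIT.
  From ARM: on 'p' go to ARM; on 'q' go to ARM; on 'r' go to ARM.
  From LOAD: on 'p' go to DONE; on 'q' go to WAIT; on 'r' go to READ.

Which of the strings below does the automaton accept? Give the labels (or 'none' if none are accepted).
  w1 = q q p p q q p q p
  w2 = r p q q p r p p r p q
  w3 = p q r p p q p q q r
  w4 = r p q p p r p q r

w1:
  start at DONE
  read 'q': DONE → READ
  read 'q': READ → READ
  read 'p': READ → DONE
  read 'p': DONE → INIT
  read 'q': INIT → READ
  read 'q': READ → READ
  read 'p': READ → DONE
  read 'q': DONE → READ
  read 'p': READ → DONE
  end DONE, rejected
w2:
  start at DONE
  read 'r': DONE → WAIT
  read 'p': WAIT → DONE
  read 'q': DONE → READ
  read 'q': READ → READ
  read 'p': READ → DONE
  read 'r': DONE → WAIT
  read 'p': WAIT → DONE
  read 'p': DONE → INIT
  read 'r': INIT → INIT
  read 'p': INIT → LOAD
  read 'q': LOAD → WAIT
  end WAIT, rejected
w3:
  start at DONE
  read 'p': DONE → INIT
  read 'q': INIT → READ
  read 'r': READ → INIT
  read 'p': INIT → LOAD
  read 'p': LOAD → DONE
  read 'q': DONE → READ
  read 'p': READ → DONE
  read 'q': DONE → READ
  read 'q': READ → READ
  read 'r': READ → INIT
  end INIT, accepted
w4:
  start at DONE
  read 'r': DONE → WAIT
  read 'p': WAIT → DONE
  read 'q': DONE → READ
  read 'p': READ → DONE
  read 'p': DONE → INIT
  read 'r': INIT → INIT
  read 'p': INIT → LOAD
  read 'q': LOAD → WAIT
  read 'r': WAIT → INIT
  end INIT, accepted

w3, w4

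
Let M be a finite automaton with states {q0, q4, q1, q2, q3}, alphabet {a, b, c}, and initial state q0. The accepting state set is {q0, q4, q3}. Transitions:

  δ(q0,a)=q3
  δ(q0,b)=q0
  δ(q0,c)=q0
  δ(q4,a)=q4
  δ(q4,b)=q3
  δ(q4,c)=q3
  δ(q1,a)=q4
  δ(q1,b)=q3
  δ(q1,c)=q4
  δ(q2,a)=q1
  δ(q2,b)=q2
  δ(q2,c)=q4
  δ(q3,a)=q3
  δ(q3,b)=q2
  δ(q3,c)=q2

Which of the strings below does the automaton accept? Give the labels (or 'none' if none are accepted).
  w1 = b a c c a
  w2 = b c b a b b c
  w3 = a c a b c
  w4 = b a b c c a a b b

w1, w2

w1: q0 → q0 → q3 → q2 → q4 → q4  → end q4, accepted
w2: q0 → q0 → q0 → q0 → q3 → q2 → q2 → q4  → end q4, accepted
w3: q0 → q3 → q2 → q1 → q3 → q2  → end q2, rejected
w4: q0 → q0 → q3 → q2 → q4 → q3 → q3 → q3 → q2 → q2  → end q2, rejected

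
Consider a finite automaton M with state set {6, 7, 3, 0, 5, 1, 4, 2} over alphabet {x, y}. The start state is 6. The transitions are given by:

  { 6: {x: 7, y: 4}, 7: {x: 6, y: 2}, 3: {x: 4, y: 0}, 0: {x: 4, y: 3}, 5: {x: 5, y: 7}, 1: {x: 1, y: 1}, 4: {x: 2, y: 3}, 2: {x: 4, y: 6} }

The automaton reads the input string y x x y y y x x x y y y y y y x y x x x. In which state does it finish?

4

6 → 4 → 2 → 4 → 3 → 0 → 3 → 4 → 2 → 4 → 3 → 0 → 3 → 0 → 3 → 0 → 4 → 3 → 4 → 2 → 4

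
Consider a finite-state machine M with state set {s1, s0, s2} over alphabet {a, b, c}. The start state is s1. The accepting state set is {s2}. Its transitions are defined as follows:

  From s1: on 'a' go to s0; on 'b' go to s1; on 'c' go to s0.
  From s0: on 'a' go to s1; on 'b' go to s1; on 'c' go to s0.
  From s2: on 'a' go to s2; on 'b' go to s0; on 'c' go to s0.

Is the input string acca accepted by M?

Trace: s1 -a-> s0 -c-> s0 -c-> s0 -a-> s1
End state s1 is not accepting.

No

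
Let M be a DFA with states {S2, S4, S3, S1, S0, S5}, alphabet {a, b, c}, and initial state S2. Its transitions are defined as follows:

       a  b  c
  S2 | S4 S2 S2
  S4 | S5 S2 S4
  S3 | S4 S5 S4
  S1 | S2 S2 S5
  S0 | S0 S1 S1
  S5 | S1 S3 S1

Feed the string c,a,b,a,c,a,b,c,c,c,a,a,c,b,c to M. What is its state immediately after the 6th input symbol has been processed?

start at S2
read 'c': S2 → S2
read 'a': S2 → S4
read 'b': S4 → S2
read 'a': S2 → S4
read 'c': S4 → S4
read 'a': S4 → S5
After 6 symbols: S5.

S5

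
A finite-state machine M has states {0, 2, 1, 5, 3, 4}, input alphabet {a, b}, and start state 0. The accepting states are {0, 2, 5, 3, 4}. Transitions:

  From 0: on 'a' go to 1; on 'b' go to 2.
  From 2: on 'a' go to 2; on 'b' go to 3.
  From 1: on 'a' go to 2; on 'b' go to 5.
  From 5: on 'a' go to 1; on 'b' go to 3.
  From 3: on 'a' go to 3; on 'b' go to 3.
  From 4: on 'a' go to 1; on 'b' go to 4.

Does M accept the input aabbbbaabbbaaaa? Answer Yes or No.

0 → 1 → 2 → 3 → 3 → 3 → 3 → 3 → 3 → 3 → 3 → 3 → 3 → 3 → 3 → 3
End state 3 is accepting.

Yes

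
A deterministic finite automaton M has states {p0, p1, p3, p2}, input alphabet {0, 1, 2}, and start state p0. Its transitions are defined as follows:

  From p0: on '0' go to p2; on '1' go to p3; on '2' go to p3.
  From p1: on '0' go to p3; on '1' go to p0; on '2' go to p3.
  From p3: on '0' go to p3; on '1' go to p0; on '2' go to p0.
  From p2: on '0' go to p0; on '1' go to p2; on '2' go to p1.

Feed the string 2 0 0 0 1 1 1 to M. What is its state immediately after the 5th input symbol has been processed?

p0

p0 → p3 → p3 → p3 → p3 → p0
After 5 symbols: p0.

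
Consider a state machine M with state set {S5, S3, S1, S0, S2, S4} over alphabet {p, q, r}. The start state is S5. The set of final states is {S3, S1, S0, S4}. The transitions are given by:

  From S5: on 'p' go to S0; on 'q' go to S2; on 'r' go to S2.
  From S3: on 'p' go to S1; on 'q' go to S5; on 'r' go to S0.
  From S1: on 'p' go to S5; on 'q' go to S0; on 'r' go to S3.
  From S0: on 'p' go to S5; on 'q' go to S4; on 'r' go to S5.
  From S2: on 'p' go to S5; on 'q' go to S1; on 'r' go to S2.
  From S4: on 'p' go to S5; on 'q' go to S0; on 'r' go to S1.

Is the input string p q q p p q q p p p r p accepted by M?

No

S5 → S0 → S4 → S0 → S5 → S0 → S4 → S0 → S5 → S0 → S5 → S2 → S5
End state S5 is not accepting.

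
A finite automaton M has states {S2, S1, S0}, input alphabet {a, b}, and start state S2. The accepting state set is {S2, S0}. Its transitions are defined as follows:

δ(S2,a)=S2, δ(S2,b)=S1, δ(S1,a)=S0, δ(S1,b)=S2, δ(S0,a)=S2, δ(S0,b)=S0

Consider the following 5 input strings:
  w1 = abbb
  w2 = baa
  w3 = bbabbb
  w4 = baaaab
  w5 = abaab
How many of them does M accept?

w1: Trace: S2 -a-> S2 -b-> S1 -b-> S2 -b-> S1  → end S1, rejected
w2: Trace: S2 -b-> S1 -a-> S0 -a-> S2  → end S2, accepted
w3: Trace: S2 -b-> S1 -b-> S2 -a-> S2 -b-> S1 -b-> S2 -b-> S1  → end S1, rejected
w4: Trace: S2 -b-> S1 -a-> S0 -a-> S2 -a-> S2 -a-> S2 -b-> S1  → end S1, rejected
w5: Trace: S2 -a-> S2 -b-> S1 -a-> S0 -a-> S2 -b-> S1  → end S1, rejected

1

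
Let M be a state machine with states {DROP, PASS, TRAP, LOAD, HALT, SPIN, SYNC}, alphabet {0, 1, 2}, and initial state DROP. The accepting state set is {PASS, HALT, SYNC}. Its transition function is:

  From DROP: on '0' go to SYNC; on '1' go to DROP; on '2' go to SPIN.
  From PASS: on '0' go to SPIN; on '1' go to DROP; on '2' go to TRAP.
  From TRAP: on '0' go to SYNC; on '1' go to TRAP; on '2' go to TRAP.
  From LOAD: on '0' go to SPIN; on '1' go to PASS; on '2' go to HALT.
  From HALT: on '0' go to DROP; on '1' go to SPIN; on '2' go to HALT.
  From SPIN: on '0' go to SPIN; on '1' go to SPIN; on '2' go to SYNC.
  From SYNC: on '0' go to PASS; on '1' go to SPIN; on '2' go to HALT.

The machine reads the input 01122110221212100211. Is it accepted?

No

start at DROP
read '0': DROP → SYNC
read '1': SYNC → SPIN
read '1': SPIN → SPIN
read '2': SPIN → SYNC
read '2': SYNC → HALT
read '1': HALT → SPIN
read '1': SPIN → SPIN
read '0': SPIN → SPIN
read '2': SPIN → SYNC
read '2': SYNC → HALT
read '1': HALT → SPIN
read '2': SPIN → SYNC
read '1': SYNC → SPIN
read '2': SPIN → SYNC
read '1': SYNC → SPIN
read '0': SPIN → SPIN
read '0': SPIN → SPIN
read '2': SPIN → SYNC
read '1': SYNC → SPIN
read '1': SPIN → SPIN
End state SPIN is not accepting.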